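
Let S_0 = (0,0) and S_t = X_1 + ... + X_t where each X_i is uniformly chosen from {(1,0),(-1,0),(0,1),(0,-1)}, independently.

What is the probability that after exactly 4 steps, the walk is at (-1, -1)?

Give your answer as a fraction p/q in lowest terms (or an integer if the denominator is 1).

Answer: 3/32

Derivation:
Let h be the number of horizontal steps (so 4-h are vertical). To end at (-1,-1) need (h-1)/2 right-steps and ((4-h)-1)/2 up-steps.
Sum over h with 1 ≤ h ≤ 3, h ≡ 1 (mod 2), 4-h ≡ 1 (mod 2):
h=1: C(4,1)·C(1,0)·C(3,1) = 4·1·3 = 12
h=3: C(4,3)·C(3,1)·C(1,0) = 4·3·1 = 12
Total favorable: 24
Total paths: 4^4 = 256
P = 24/256 = 3/32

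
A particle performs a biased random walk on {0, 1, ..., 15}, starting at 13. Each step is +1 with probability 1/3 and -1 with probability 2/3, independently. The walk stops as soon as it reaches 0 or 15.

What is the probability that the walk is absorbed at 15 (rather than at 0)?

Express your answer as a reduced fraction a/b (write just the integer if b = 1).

Answer: 8191/32767

Derivation:
Biased walk: p = 1/3, q = 2/3, r = q/p = 2
Gambler's ruin: P(hit 15 before 0 | start at 13) = (1 - r^a)/(1 - r^N)
r^13 = 8192; r^15 = 32768
P = (1 - 8192) / (1 - 32768) = -8191 / -32767 = 8191/32767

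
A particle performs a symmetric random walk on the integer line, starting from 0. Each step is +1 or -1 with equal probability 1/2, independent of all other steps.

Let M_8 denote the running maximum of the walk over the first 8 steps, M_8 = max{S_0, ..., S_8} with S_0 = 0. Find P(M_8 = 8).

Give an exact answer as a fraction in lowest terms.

Let M_8 = max(S_0,...,S_8). Use the reflection principle: for j ≥ 1, #{paths with M_8 ≥ j} = #{S_8 ≥ j} + #{S_8 ≥ j+1}.
By reflection, #{M_8 ≥ 8} = #{S_8 ≥ 8} + #{S_8 ≥ 9} = 1 + 0 = 1.
#{M_8 ≥ 9} = #{S_8 ≥ 9} + #{S_8 ≥ 10} = 0 + 0 = 0.
#{M_8 = 8} = 1 - 0 = 1.
P(M_8 = 8) = 1/256 = 1/256

Answer: 1/256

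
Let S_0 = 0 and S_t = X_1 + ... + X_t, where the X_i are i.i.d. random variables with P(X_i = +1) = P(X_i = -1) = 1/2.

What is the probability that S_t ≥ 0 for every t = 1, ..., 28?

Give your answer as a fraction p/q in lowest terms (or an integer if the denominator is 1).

Let f(t,s) = #length-t paths at position s with S_1..S_t all ≥ 0.
f(t,s) = f(t-1,s-1) + f(t-1,s+1) for s ≥ 0; f(t,s) = 0 for s < 0.
t=0: f(0,0)=1
t=1: f(1,1)=1
t=2: f(2,0)=1 f(2,2)=1
t=3: f(3,1)=2 f(3,3)=1
t=4: f(4,0)=2 f(4,2)=3 f(4,4)=1
t=5: f(5,1)=5 f(5,3)=4 f(5,5)=1
t=6: f(6,0)=5 f(6,2)=9 f(6,4)=5 f(6,6)=1
t=7: f(7,1)=14 f(7,3)=14 f(7,5)=6 f(7,7)=1
t=8: f(8,0)=14 f(8,2)=28 f(8,4)=20 f(8,6)=7 f(8,8)=1
t=9: f(9,1)=42 f(9,3)=48 f(9,5)=27 f(9,7)=8 f(9,9)=1
t=10: f(10,0)=42 f(10,2)=90 f(10,4)=75 f(10,6)=35 f(10,8)=9 f(10,10)=1
t=11: f(11,1)=132 f(11,3)=165 f(11,5)=110 f(11,7)=44 f(11,9)=10 f(11,11)=1
t=12: f(12,0)=132 f(12,2)=297 f(12,4)=275 f(12,6)=154 f(12,8)=54 f(12,10)=11 f(12,12)=1
t=13: f(13,1)=429 f(13,3)=572 f(13,5)=429 f(13,7)=208 f(13,9)=65 f(13,11)=12 f(13,13)=1
t=14: f(14,0)=429 f(14,2)=1001 f(14,4)=1001 f(14,6)=637 f(14,8)=273 f(14,10)=77 f(14,12)=13 f(14,14)=1
t=15: f(15,1)=1430 f(15,3)=2002 f(15,5)=1638 f(15,7)=910 f(15,9)=350 f(15,11)=90 f(15,13)=14 f(15,15)=1
t=16: f(16,0)=1430 f(16,2)=3432 f(16,4)=3640 f(16,6)=2548 f(16,8)=1260 f(16,10)=440 f(16,12)=104 f(16,14)=15 f(16,16)=1
t=17: f(17,1)=4862 f(17,3)=7072 f(17,5)=6188 f(17,7)=3808 f(17,9)=1700 f(17,11)=544 f(17,13)=119 f(17,15)=16 f(17,17)=1
t=18: f(18,0)=4862 f(18,2)=11934 f(18,4)=13260 f(18,6)=9996 f(18,8)=5508 f(18,10)=2244 f(18,12)=663 f(18,14)=135 f(18,16)=17 f(18,18)=1
t=19: f(19,1)=16796 f(19,3)=25194 f(19,5)=23256 f(19,7)=15504 f(19,9)=7752 f(19,11)=2907 f(19,13)=798 f(19,15)=152 f(19,17)=18 f(19,19)=1
t=20: f(20,0)=16796 f(20,2)=41990 f(20,4)=48450 f(20,6)=38760 f(20,8)=23256 f(20,10)=10659 f(20,12)=3705 f(20,14)=950 f(20,16)=170 f(20,18)=19 f(20,20)=1
t=21: f(21,1)=58786 f(21,3)=90440 f(21,5)=87210 f(21,7)=62016 f(21,9)=33915 f(21,11)=14364 f(21,13)=4655 f(21,15)=1120 f(21,17)=189 f(21,19)=20 f(21,21)=1
t=22: f(22,0)=58786 f(22,2)=149226 f(22,4)=177650 f(22,6)=149226 f(22,8)=95931 f(22,10)=48279 f(22,12)=19019 f(22,14)=5775 f(22,16)=1309 f(22,18)=209 f(22,20)=21 f(22,22)=1
t=23: f(23,1)=208012 f(23,3)=326876 f(23,5)=326876 f(23,7)=245157 f(23,9)=144210 f(23,11)=67298 f(23,13)=24794 f(23,15)=7084 f(23,17)=1518 f(23,19)=230 f(23,21)=22 f(23,23)=1
t=24: f(24,0)=208012 f(24,2)=534888 f(24,4)=653752 f(24,6)=572033 f(24,8)=389367 f(24,10)=211508 f(24,12)=92092 f(24,14)=31878 f(24,16)=8602 f(24,18)=1748 f(24,20)=252 f(24,22)=23 f(24,24)=1
t=25: f(25,1)=742900 f(25,3)=1188640 f(25,5)=1225785 f(25,7)=961400 f(25,9)=600875 f(25,11)=303600 f(25,13)=123970 f(25,15)=40480 f(25,17)=10350 f(25,19)=2000 f(25,21)=275 f(25,23)=24 f(25,25)=1
t=26: f(26,0)=742900 f(26,2)=1931540 f(26,4)=2414425 f(26,6)=2187185 f(26,8)=1562275 f(26,10)=904475 f(26,12)=427570 f(26,14)=164450 f(26,16)=50830 f(26,18)=12350 f(26,20)=2275 f(26,22)=299 f(26,24)=25 f(26,26)=1
t=27: f(27,1)=2674440 f(27,3)=4345965 f(27,5)=4601610 f(27,7)=3749460 f(27,9)=2466750 f(27,11)=1332045 f(27,13)=592020 f(27,15)=215280 f(27,17)=63180 f(27,19)=14625 f(27,21)=2574 f(27,23)=324 f(27,25)=26 f(27,27)=1
t=28: f(28,0)=2674440 f(28,2)=7020405 f(28,4)=8947575 f(28,6)=8351070 f(28,8)=6216210 f(28,10)=3798795 f(28,12)=1924065 f(28,14)=807300 f(28,16)=278460 f(28,18)=77805 f(28,20)=17199 f(28,22)=2898 f(28,24)=350 f(28,26)=27 f(28,28)=1
Σ_s f(28,s) = 40116600
P = 40116600/268435456 = 5014575/33554432

Answer: 5014575/33554432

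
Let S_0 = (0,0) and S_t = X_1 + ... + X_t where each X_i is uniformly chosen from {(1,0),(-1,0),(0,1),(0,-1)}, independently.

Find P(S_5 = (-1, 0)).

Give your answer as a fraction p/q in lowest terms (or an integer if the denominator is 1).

Let h be the number of horizontal steps (so 5-h are vertical). To end at (-1,0) need (h-1)/2 right-steps and ((5-h)+0)/2 up-steps.
Sum over h with 1 ≤ h ≤ 5, h ≡ 1 (mod 2), 5-h ≡ 0 (mod 2):
h=1: C(5,1)·C(1,0)·C(4,2) = 5·1·6 = 30
h=3: C(5,3)·C(3,1)·C(2,1) = 10·3·2 = 60
h=5: C(5,5)·C(5,2)·C(0,0) = 1·10·1 = 10
Total favorable: 100
Total paths: 4^5 = 1024
P = 100/1024 = 25/256

Answer: 25/256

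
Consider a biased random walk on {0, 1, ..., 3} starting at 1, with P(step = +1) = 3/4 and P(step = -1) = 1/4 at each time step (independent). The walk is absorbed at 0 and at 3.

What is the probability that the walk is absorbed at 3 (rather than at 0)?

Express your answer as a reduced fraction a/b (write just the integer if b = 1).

Answer: 9/13

Derivation:
Biased walk: p = 3/4, q = 1/4, r = q/p = 1/3
Gambler's ruin: P(hit 3 before 0 | start at 1) = (1 - r^a)/(1 - r^N)
r^1 = 1/3; r^3 = 1/27
P = (1 - 1/3) / (1 - 1/27) = 2/3 / 26/27 = 9/13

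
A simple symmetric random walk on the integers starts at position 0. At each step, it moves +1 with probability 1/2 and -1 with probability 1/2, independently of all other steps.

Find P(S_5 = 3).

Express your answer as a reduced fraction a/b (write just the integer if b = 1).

Answer: 5/32

Derivation:
To reach position 3 after 5 steps: need 4 steps of +1 and 1 of -1.
Favorable paths: C(5,4) = 5
Total paths: 2^5 = 32
P = 5/32 = 5/32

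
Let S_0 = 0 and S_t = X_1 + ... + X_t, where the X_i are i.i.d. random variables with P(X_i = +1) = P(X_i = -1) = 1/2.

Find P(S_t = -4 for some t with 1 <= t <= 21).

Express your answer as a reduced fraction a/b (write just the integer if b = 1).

Answer: 200965/524288

Derivation:
Count via complement. Let g(t,s) = #length-t paths at position s with S_1..S_t all ≠ -4.
g(t,s) = g(t-1,s-1) + g(t-1,s+1) for s ≠ -4; g(t,-4) = 0.
t=0: g(0,0)=1
t=1: g(1,-1)=1 g(1,1)=1
t=2: g(2,-2)=1 g(2,0)=2 g(2,2)=1
t=3: g(3,-3)=1 g(3,-1)=3 g(3,1)=3 g(3,3)=1
t=4: g(4,-2)=4 g(4,0)=6 g(4,2)=4 g(4,4)=1
t=5: g(5,-3)=4 g(5,-1)=10 g(5,1)=10 g(5,3)=5 g(5,5)=1
t=6: g(6,-2)=14 g(6,0)=20 g(6,2)=15 g(6,4)=6 g(6,6)=1
t=7: g(7,-3)=14 g(7,-1)=34 g(7,1)=35 g(7,3)=21 g(7,5)=7 g(7,7)=1
t=8: g(8,-2)=48 g(8,0)=69 g(8,2)=56 g(8,4)=28 g(8,6)=8 g(8,8)=1
t=9: g(9,-3)=48 g(9,-1)=117 g(9,1)=125 g(9,3)=84 g(9,5)=36 g(9,7)=9 g(9,9)=1
t=10: g(10,-2)=165 g(10,0)=242 g(10,2)=209 g(10,4)=120 g(10,6)=45 g(10,8)=10 g(10,10)=1
t=11: g(11,-3)=165 g(11,-1)=407 g(11,1)=451 g(11,3)=329 g(11,5)=165 g(11,7)=55 g(11,9)=11 g(11,11)=1
t=12: g(12,-2)=572 g(12,0)=858 g(12,2)=780 g(12,4)=494 g(12,6)=220 g(12,8)=66 g(12,10)=12 g(12,12)=1
t=13: g(13,-3)=572 g(13,-1)=1430 g(13,1)=1638 g(13,3)=1274 g(13,5)=714 g(13,7)=286 g(13,9)=78 g(13,11)=13 g(13,13)=1
t=14: g(14,-2)=2002 g(14,0)=3068 g(14,2)=2912 g(14,4)=1988 g(14,6)=1000 g(14,8)=364 g(14,10)=91 g(14,12)=14 g(14,14)=1
t=15: g(15,-3)=2002 g(15,-1)=5070 g(15,1)=5980 g(15,3)=4900 g(15,5)=2988 g(15,7)=1364 g(15,9)=455 g(15,11)=105 g(15,13)=15 g(15,15)=1
t=16: g(16,-2)=7072 g(16,0)=11050 g(16,2)=10880 g(16,4)=7888 g(16,6)=4352 g(16,8)=1819 g(16,10)=560 g(16,12)=120 g(16,14)=16 g(16,16)=1
t=17: g(17,-3)=7072 g(17,-1)=18122 g(17,1)=21930 g(17,3)=18768 g(17,5)=12240 g(17,7)=6171 g(17,9)=2379 g(17,11)=680 g(17,13)=136 g(17,15)=17 g(17,17)=1
t=18: g(18,-2)=25194 g(18,0)=40052 g(18,2)=40698 g(18,4)=31008 g(18,6)=18411 g(18,8)=8550 g(18,10)=3059 g(18,12)=816 g(18,14)=153 g(18,16)=18 g(18,18)=1
t=19: g(19,-3)=25194 g(19,-1)=65246 g(19,1)=80750 g(19,3)=71706 g(19,5)=49419 g(19,7)=26961 g(19,9)=11609 g(19,11)=3875 g(19,13)=969 g(19,15)=171 g(19,17)=19 g(19,19)=1
t=20: g(20,-2)=90440 g(20,0)=145996 g(20,2)=152456 g(20,4)=121125 g(20,6)=76380 g(20,8)=38570 g(20,10)=15484 g(20,12)=4844 g(20,14)=1140 g(20,16)=190 g(20,18)=20 g(20,20)=1
t=21: g(21,-3)=90440 g(21,-1)=236436 g(21,1)=298452 g(21,3)=273581 g(21,5)=197505 g(21,7)=114950 g(21,9)=54054 g(21,11)=20328 g(21,13)=5984 g(21,15)=1330 g(21,17)=210 g(21,19)=21 g(21,21)=1
Paths never hitting -4: Σ_s g(21,s) = 1293292
Paths hitting -4: 2^21 - 1293292 = 803860
P = 803860/2097152 = 200965/524288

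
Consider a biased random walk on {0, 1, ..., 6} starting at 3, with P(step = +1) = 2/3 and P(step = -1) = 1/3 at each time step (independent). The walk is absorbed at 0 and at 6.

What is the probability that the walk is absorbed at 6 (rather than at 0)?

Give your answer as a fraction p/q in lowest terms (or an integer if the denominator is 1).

Answer: 8/9

Derivation:
Biased walk: p = 2/3, q = 1/3, r = q/p = 1/2
Gambler's ruin: P(hit 6 before 0 | start at 3) = (1 - r^a)/(1 - r^N)
r^3 = 1/8; r^6 = 1/64
P = (1 - 1/8) / (1 - 1/64) = 7/8 / 63/64 = 8/9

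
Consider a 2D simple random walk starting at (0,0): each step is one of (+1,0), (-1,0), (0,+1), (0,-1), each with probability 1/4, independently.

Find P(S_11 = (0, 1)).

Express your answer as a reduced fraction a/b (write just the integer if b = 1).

Let h be the number of horizontal steps (so 11-h are vertical). To end at (0,1) need (h+0)/2 right-steps and ((11-h)+1)/2 up-steps.
Sum over h with 0 ≤ h ≤ 10, h ≡ 0 (mod 2), 11-h ≡ 1 (mod 2):
h=0: C(11,0)·C(0,0)·C(11,6) = 1·1·462 = 462
h=2: C(11,2)·C(2,1)·C(9,5) = 55·2·126 = 13860
h=4: C(11,4)·C(4,2)·C(7,4) = 330·6·35 = 69300
h=6: C(11,6)·C(6,3)·C(5,3) = 462·20·10 = 92400
h=8: C(11,8)·C(8,4)·C(3,2) = 165·70·3 = 34650
h=10: C(11,10)·C(10,5)·C(1,1) = 11·252·1 = 2772
Total favorable: 213444
Total paths: 4^11 = 4194304
P = 213444/4194304 = 53361/1048576

Answer: 53361/1048576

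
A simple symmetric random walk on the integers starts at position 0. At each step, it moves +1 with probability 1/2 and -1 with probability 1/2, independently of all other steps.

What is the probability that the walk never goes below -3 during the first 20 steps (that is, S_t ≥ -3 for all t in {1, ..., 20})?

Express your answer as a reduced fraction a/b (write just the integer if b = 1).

Answer: 323323/524288

Derivation:
Let f(t,s) = #length-t paths at position s with S_1..S_t all ≥ -3.
f(t,s) = f(t-1,s-1) + f(t-1,s+1) for s ≥ -3; f(t,s) = 0 for s < -3.
t=0: f(0,0)=1
t=1: f(1,-1)=1 f(1,1)=1
t=2: f(2,-2)=1 f(2,0)=2 f(2,2)=1
t=3: f(3,-3)=1 f(3,-1)=3 f(3,1)=3 f(3,3)=1
t=4: f(4,-2)=4 f(4,0)=6 f(4,2)=4 f(4,4)=1
t=5: f(5,-3)=4 f(5,-1)=10 f(5,1)=10 f(5,3)=5 f(5,5)=1
t=6: f(6,-2)=14 f(6,0)=20 f(6,2)=15 f(6,4)=6 f(6,6)=1
t=7: f(7,-3)=14 f(7,-1)=34 f(7,1)=35 f(7,3)=21 f(7,5)=7 f(7,7)=1
t=8: f(8,-2)=48 f(8,0)=69 f(8,2)=56 f(8,4)=28 f(8,6)=8 f(8,8)=1
t=9: f(9,-3)=48 f(9,-1)=117 f(9,1)=125 f(9,3)=84 f(9,5)=36 f(9,7)=9 f(9,9)=1
t=10: f(10,-2)=165 f(10,0)=242 f(10,2)=209 f(10,4)=120 f(10,6)=45 f(10,8)=10 f(10,10)=1
t=11: f(11,-3)=165 f(11,-1)=407 f(11,1)=451 f(11,3)=329 f(11,5)=165 f(11,7)=55 f(11,9)=11 f(11,11)=1
t=12: f(12,-2)=572 f(12,0)=858 f(12,2)=780 f(12,4)=494 f(12,6)=220 f(12,8)=66 f(12,10)=12 f(12,12)=1
t=13: f(13,-3)=572 f(13,-1)=1430 f(13,1)=1638 f(13,3)=1274 f(13,5)=714 f(13,7)=286 f(13,9)=78 f(13,11)=13 f(13,13)=1
t=14: f(14,-2)=2002 f(14,0)=3068 f(14,2)=2912 f(14,4)=1988 f(14,6)=1000 f(14,8)=364 f(14,10)=91 f(14,12)=14 f(14,14)=1
t=15: f(15,-3)=2002 f(15,-1)=5070 f(15,1)=5980 f(15,3)=4900 f(15,5)=2988 f(15,7)=1364 f(15,9)=455 f(15,11)=105 f(15,13)=15 f(15,15)=1
t=16: f(16,-2)=7072 f(16,0)=11050 f(16,2)=10880 f(16,4)=7888 f(16,6)=4352 f(16,8)=1819 f(16,10)=560 f(16,12)=120 f(16,14)=16 f(16,16)=1
t=17: f(17,-3)=7072 f(17,-1)=18122 f(17,1)=21930 f(17,3)=18768 f(17,5)=12240 f(17,7)=6171 f(17,9)=2379 f(17,11)=680 f(17,13)=136 f(17,15)=17 f(17,17)=1
t=18: f(18,-2)=25194 f(18,0)=40052 f(18,2)=40698 f(18,4)=31008 f(18,6)=18411 f(18,8)=8550 f(18,10)=3059 f(18,12)=816 f(18,14)=153 f(18,16)=18 f(18,18)=1
t=19: f(19,-3)=25194 f(19,-1)=65246 f(19,1)=80750 f(19,3)=71706 f(19,5)=49419 f(19,7)=26961 f(19,9)=11609 f(19,11)=3875 f(19,13)=969 f(19,15)=171 f(19,17)=19 f(19,19)=1
t=20: f(20,-2)=90440 f(20,0)=145996 f(20,2)=152456 f(20,4)=121125 f(20,6)=76380 f(20,8)=38570 f(20,10)=15484 f(20,12)=4844 f(20,14)=1140 f(20,16)=190 f(20,18)=20 f(20,20)=1
Σ_s f(20,s) = 646646
P = 646646/1048576 = 323323/524288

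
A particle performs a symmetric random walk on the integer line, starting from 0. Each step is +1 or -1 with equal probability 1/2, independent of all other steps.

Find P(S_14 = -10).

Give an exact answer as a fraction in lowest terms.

Answer: 91/16384

Derivation:
To reach position -10 after 14 steps: need 2 steps of +1 and 12 of -1.
Favorable paths: C(14,2) = 91
Total paths: 2^14 = 16384
P = 91/16384 = 91/16384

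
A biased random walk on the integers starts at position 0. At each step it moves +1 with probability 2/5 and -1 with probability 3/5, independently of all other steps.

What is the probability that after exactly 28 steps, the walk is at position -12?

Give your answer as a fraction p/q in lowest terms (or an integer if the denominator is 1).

To reach position -12 after 28 steps: need 8 steps of +1 and 20 steps of -1.
Number of such sequences: C(28,8) = 3108105
Each has probability (2/5)^8 · (3/5)^20 = 892616806656/37252902984619140625
P = 3108105 · 892616806656/37252902984619140625 = 554869351970309376/7450580596923828125

Answer: 554869351970309376/7450580596923828125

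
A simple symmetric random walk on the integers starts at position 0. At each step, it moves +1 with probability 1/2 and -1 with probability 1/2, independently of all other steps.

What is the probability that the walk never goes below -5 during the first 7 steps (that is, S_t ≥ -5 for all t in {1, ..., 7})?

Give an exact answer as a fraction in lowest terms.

Let f(t,s) = #length-t paths at position s with S_1..S_t all ≥ -5.
f(t,s) = f(t-1,s-1) + f(t-1,s+1) for s ≥ -5; f(t,s) = 0 for s < -5.
t=0: f(0,0)=1
t=1: f(1,-1)=1 f(1,1)=1
t=2: f(2,-2)=1 f(2,0)=2 f(2,2)=1
t=3: f(3,-3)=1 f(3,-1)=3 f(3,1)=3 f(3,3)=1
t=4: f(4,-4)=1 f(4,-2)=4 f(4,0)=6 f(4,2)=4 f(4,4)=1
t=5: f(5,-5)=1 f(5,-3)=5 f(5,-1)=10 f(5,1)=10 f(5,3)=5 f(5,5)=1
t=6: f(6,-4)=6 f(6,-2)=15 f(6,0)=20 f(6,2)=15 f(6,4)=6 f(6,6)=1
t=7: f(7,-5)=6 f(7,-3)=21 f(7,-1)=35 f(7,1)=35 f(7,3)=21 f(7,5)=7 f(7,7)=1
Σ_s f(7,s) = 126
P = 126/128 = 63/64

Answer: 63/64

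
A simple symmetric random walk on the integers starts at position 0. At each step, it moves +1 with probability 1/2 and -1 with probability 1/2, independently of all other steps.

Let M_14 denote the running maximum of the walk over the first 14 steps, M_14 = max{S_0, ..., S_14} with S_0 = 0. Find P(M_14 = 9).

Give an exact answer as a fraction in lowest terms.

Let M_14 = max(S_0,...,S_14). Use the reflection principle: for j ≥ 1, #{paths with M_14 ≥ j} = #{S_14 ≥ j} + #{S_14 ≥ j+1}.
By reflection, #{M_14 ≥ 9} = #{S_14 ≥ 9} + #{S_14 ≥ 10} = 106 + 106 = 212.
#{M_14 ≥ 10} = #{S_14 ≥ 10} + #{S_14 ≥ 11} = 106 + 15 = 121.
#{M_14 = 9} = 212 - 121 = 91.
P(M_14 = 9) = 91/16384 = 91/16384

Answer: 91/16384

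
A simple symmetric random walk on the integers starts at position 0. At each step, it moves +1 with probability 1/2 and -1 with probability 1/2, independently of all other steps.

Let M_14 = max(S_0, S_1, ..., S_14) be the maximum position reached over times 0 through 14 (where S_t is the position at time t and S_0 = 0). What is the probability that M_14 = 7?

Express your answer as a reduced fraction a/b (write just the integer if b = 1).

Let M_14 = max(S_0,...,S_14). Use the reflection principle: for j ≥ 1, #{paths with M_14 ≥ j} = #{S_14 ≥ j} + #{S_14 ≥ j+1}.
By reflection, #{M_14 ≥ 7} = #{S_14 ≥ 7} + #{S_14 ≥ 8} = 470 + 470 = 940.
#{M_14 ≥ 8} = #{S_14 ≥ 8} + #{S_14 ≥ 9} = 470 + 106 = 576.
#{M_14 = 7} = 940 - 576 = 364.
P(M_14 = 7) = 364/16384 = 91/4096

Answer: 91/4096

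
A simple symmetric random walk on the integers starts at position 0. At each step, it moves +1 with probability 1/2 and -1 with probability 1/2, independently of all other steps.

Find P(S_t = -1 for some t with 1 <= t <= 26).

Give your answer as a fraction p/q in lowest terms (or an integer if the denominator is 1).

Answer: 7088533/8388608

Derivation:
Count via complement. Let g(t,s) = #length-t paths at position s with S_1..S_t all ≠ -1.
g(t,s) = g(t-1,s-1) + g(t-1,s+1) for s ≠ -1; g(t,-1) = 0.
t=0: g(0,0)=1
t=1: g(1,1)=1
t=2: g(2,0)=1 g(2,2)=1
t=3: g(3,1)=2 g(3,3)=1
t=4: g(4,0)=2 g(4,2)=3 g(4,4)=1
t=5: g(5,1)=5 g(5,3)=4 g(5,5)=1
t=6: g(6,0)=5 g(6,2)=9 g(6,4)=5 g(6,6)=1
t=7: g(7,1)=14 g(7,3)=14 g(7,5)=6 g(7,7)=1
t=8: g(8,0)=14 g(8,2)=28 g(8,4)=20 g(8,6)=7 g(8,8)=1
t=9: g(9,1)=42 g(9,3)=48 g(9,5)=27 g(9,7)=8 g(9,9)=1
t=10: g(10,0)=42 g(10,2)=90 g(10,4)=75 g(10,6)=35 g(10,8)=9 g(10,10)=1
t=11: g(11,1)=132 g(11,3)=165 g(11,5)=110 g(11,7)=44 g(11,9)=10 g(11,11)=1
t=12: g(12,0)=132 g(12,2)=297 g(12,4)=275 g(12,6)=154 g(12,8)=54 g(12,10)=11 g(12,12)=1
t=13: g(13,1)=429 g(13,3)=572 g(13,5)=429 g(13,7)=208 g(13,9)=65 g(13,11)=12 g(13,13)=1
t=14: g(14,0)=429 g(14,2)=1001 g(14,4)=1001 g(14,6)=637 g(14,8)=273 g(14,10)=77 g(14,12)=13 g(14,14)=1
t=15: g(15,1)=1430 g(15,3)=2002 g(15,5)=1638 g(15,7)=910 g(15,9)=350 g(15,11)=90 g(15,13)=14 g(15,15)=1
t=16: g(16,0)=1430 g(16,2)=3432 g(16,4)=3640 g(16,6)=2548 g(16,8)=1260 g(16,10)=440 g(16,12)=104 g(16,14)=15 g(16,16)=1
t=17: g(17,1)=4862 g(17,3)=7072 g(17,5)=6188 g(17,7)=3808 g(17,9)=1700 g(17,11)=544 g(17,13)=119 g(17,15)=16 g(17,17)=1
t=18: g(18,0)=4862 g(18,2)=11934 g(18,4)=13260 g(18,6)=9996 g(18,8)=5508 g(18,10)=2244 g(18,12)=663 g(18,14)=135 g(18,16)=17 g(18,18)=1
t=19: g(19,1)=16796 g(19,3)=25194 g(19,5)=23256 g(19,7)=15504 g(19,9)=7752 g(19,11)=2907 g(19,13)=798 g(19,15)=152 g(19,17)=18 g(19,19)=1
t=20: g(20,0)=16796 g(20,2)=41990 g(20,4)=48450 g(20,6)=38760 g(20,8)=23256 g(20,10)=10659 g(20,12)=3705 g(20,14)=950 g(20,16)=170 g(20,18)=19 g(20,20)=1
t=21: g(21,1)=58786 g(21,3)=90440 g(21,5)=87210 g(21,7)=62016 g(21,9)=33915 g(21,11)=14364 g(21,13)=4655 g(21,15)=1120 g(21,17)=189 g(21,19)=20 g(21,21)=1
t=22: g(22,0)=58786 g(22,2)=149226 g(22,4)=177650 g(22,6)=149226 g(22,8)=95931 g(22,10)=48279 g(22,12)=19019 g(22,14)=5775 g(22,16)=1309 g(22,18)=209 g(22,20)=21 g(22,22)=1
t=23: g(23,1)=208012 g(23,3)=326876 g(23,5)=326876 g(23,7)=245157 g(23,9)=144210 g(23,11)=67298 g(23,13)=24794 g(23,15)=7084 g(23,17)=1518 g(23,19)=230 g(23,21)=22 g(23,23)=1
t=24: g(24,0)=208012 g(24,2)=534888 g(24,4)=653752 g(24,6)=572033 g(24,8)=389367 g(24,10)=211508 g(24,12)=92092 g(24,14)=31878 g(24,16)=8602 g(24,18)=1748 g(24,20)=252 g(24,22)=23 g(24,24)=1
t=25: g(25,1)=742900 g(25,3)=1188640 g(25,5)=1225785 g(25,7)=961400 g(25,9)=600875 g(25,11)=303600 g(25,13)=123970 g(25,15)=40480 g(25,17)=10350 g(25,19)=2000 g(25,21)=275 g(25,23)=24 g(25,25)=1
t=26: g(26,0)=742900 g(26,2)=1931540 g(26,4)=2414425 g(26,6)=2187185 g(26,8)=1562275 g(26,10)=904475 g(26,12)=427570 g(26,14)=164450 g(26,16)=50830 g(26,18)=12350 g(26,20)=2275 g(26,22)=299 g(26,24)=25 g(26,26)=1
Paths never hitting -1: Σ_s g(26,s) = 10400600
Paths hitting -1: 2^26 - 10400600 = 56708264
P = 56708264/67108864 = 7088533/8388608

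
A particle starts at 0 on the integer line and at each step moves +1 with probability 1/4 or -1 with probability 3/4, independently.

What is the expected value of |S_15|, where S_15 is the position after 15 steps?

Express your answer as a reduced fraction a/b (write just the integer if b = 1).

S_15 takes values m ≡ 1 (mod 2) with |m| ≤ 15; P(S_15=m) = C(15,(15+m)/2) · (1/4)^((15+m)/2) · (3/4)^((15-m)/2).
Distribution: P(S=-15)=14348907/1073741824, P(S=-13)=71744535/1073741824, P(S=-11)=167403915/1073741824, P(S=-9)=241805655/1073741824, P(S=-7)=241805655/1073741824, P(S=-5)=177324147/1073741824, P(S=-3)=98513415/1073741824, P(S=-1)=42220035/1073741824, P(S=1)=14073345/1073741824, P(S=3)=3648645/1073741824, P(S=5)=729729/1073741824, P(S=7)=110565/1073741824, P(S=9)=12285/1073741824, P(S=11)=945/1073741824, P(S=13)=45/1073741824, P(S=15)=1/1073741824
E[|S_15|] = Σ_m |m|·P(S_15=m) = 253505955/33554432

Answer: 253505955/33554432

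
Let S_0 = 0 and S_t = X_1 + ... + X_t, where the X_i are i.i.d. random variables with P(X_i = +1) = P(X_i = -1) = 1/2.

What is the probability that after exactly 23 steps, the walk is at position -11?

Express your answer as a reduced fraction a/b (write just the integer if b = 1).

To reach position -11 after 23 steps: need 6 steps of +1 and 17 of -1.
Favorable paths: C(23,6) = 100947
Total paths: 2^23 = 8388608
P = 100947/8388608 = 100947/8388608

Answer: 100947/8388608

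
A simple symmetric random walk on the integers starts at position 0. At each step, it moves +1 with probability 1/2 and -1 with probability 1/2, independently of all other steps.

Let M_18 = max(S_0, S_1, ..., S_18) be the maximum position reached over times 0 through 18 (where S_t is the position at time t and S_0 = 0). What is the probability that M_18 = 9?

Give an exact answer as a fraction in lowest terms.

Answer: 765/65536

Derivation:
Let M_18 = max(S_0,...,S_18). Use the reflection principle: for j ≥ 1, #{paths with M_18 ≥ j} = #{S_18 ≥ j} + #{S_18 ≥ j+1}.
By reflection, #{M_18 ≥ 9} = #{S_18 ≥ 9} + #{S_18 ≥ 10} = 4048 + 4048 = 8096.
#{M_18 ≥ 10} = #{S_18 ≥ 10} + #{S_18 ≥ 11} = 4048 + 988 = 5036.
#{M_18 = 9} = 8096 - 5036 = 3060.
P(M_18 = 9) = 3060/262144 = 765/65536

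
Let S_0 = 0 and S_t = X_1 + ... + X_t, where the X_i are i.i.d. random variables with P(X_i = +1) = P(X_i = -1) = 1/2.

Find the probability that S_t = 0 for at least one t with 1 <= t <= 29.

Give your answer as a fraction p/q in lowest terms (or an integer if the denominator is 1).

Answer: 28539857/33554432

Derivation:
Count via complement. Let g(t,s) = #length-t paths at position s with S_1..S_t all ≠ 0.
g(t,s) = g(t-1,s-1) + g(t-1,s+1) for s ≠ 0; g(t,0) = 0.
t=0: g(0,0)=1
t=1: g(1,-1)=1 g(1,1)=1
t=2: g(2,-2)=1 g(2,2)=1
t=3: g(3,-3)=1 g(3,-1)=1 g(3,1)=1 g(3,3)=1
t=4: g(4,-4)=1 g(4,-2)=2 g(4,2)=2 g(4,4)=1
t=5: g(5,-5)=1 g(5,-3)=3 g(5,-1)=2 g(5,1)=2 g(5,3)=3 g(5,5)=1
t=6: g(6,-6)=1 g(6,-4)=4 g(6,-2)=5 g(6,2)=5 g(6,4)=4 g(6,6)=1
t=7: g(7,-7)=1 g(7,-5)=5 g(7,-3)=9 g(7,-1)=5 g(7,1)=5 g(7,3)=9 g(7,5)=5 g(7,7)=1
t=8: g(8,-8)=1 g(8,-6)=6 g(8,-4)=14 g(8,-2)=14 g(8,2)=14 g(8,4)=14 g(8,6)=6 g(8,8)=1
t=9: g(9,-9)=1 g(9,-7)=7 g(9,-5)=20 g(9,-3)=28 g(9,-1)=14 g(9,1)=14 g(9,3)=28 g(9,5)=20 g(9,7)=7 g(9,9)=1
t=10: g(10,-10)=1 g(10,-8)=8 g(10,-6)=27 g(10,-4)=48 g(10,-2)=42 g(10,2)=42 g(10,4)=48 g(10,6)=27 g(10,8)=8 g(10,10)=1
t=11: g(11,-11)=1 g(11,-9)=9 g(11,-7)=35 g(11,-5)=75 g(11,-3)=90 g(11,-1)=42 g(11,1)=42 g(11,3)=90 g(11,5)=75 g(11,7)=35 g(11,9)=9 g(11,11)=1
t=12: g(12,-12)=1 g(12,-10)=10 g(12,-8)=44 g(12,-6)=110 g(12,-4)=165 g(12,-2)=132 g(12,2)=132 g(12,4)=165 g(12,6)=110 g(12,8)=44 g(12,10)=10 g(12,12)=1
t=13: g(13,-13)=1 g(13,-11)=11 g(13,-9)=54 g(13,-7)=154 g(13,-5)=275 g(13,-3)=297 g(13,-1)=132 g(13,1)=132 g(13,3)=297 g(13,5)=275 g(13,7)=154 g(13,9)=54 g(13,11)=11 g(13,13)=1
t=14: g(14,-14)=1 g(14,-12)=12 g(14,-10)=65 g(14,-8)=208 g(14,-6)=429 g(14,-4)=572 g(14,-2)=429 g(14,2)=429 g(14,4)=572 g(14,6)=429 g(14,8)=208 g(14,10)=65 g(14,12)=12 g(14,14)=1
t=15: g(15,-15)=1 g(15,-13)=13 g(15,-11)=77 g(15,-9)=273 g(15,-7)=637 g(15,-5)=1001 g(15,-3)=1001 g(15,-1)=429 g(15,1)=429 g(15,3)=1001 g(15,5)=1001 g(15,7)=637 g(15,9)=273 g(15,11)=77 g(15,13)=13 g(15,15)=1
t=16: g(16,-16)=1 g(16,-14)=14 g(16,-12)=90 g(16,-10)=350 g(16,-8)=910 g(16,-6)=1638 g(16,-4)=2002 g(16,-2)=1430 g(16,2)=1430 g(16,4)=2002 g(16,6)=1638 g(16,8)=910 g(16,10)=350 g(16,12)=90 g(16,14)=14 g(16,16)=1
t=17: g(17,-17)=1 g(17,-15)=15 g(17,-13)=104 g(17,-11)=440 g(17,-9)=1260 g(17,-7)=2548 g(17,-5)=3640 g(17,-3)=3432 g(17,-1)=1430 g(17,1)=1430 g(17,3)=3432 g(17,5)=3640 g(17,7)=2548 g(17,9)=1260 g(17,11)=440 g(17,13)=104 g(17,15)=15 g(17,17)=1
t=18: g(18,-18)=1 g(18,-16)=16 g(18,-14)=119 g(18,-12)=544 g(18,-10)=1700 g(18,-8)=3808 g(18,-6)=6188 g(18,-4)=7072 g(18,-2)=4862 g(18,2)=4862 g(18,4)=7072 g(18,6)=6188 g(18,8)=3808 g(18,10)=1700 g(18,12)=544 g(18,14)=119 g(18,16)=16 g(18,18)=1
t=19: g(19,-19)=1 g(19,-17)=17 g(19,-15)=135 g(19,-13)=663 g(19,-11)=2244 g(19,-9)=5508 g(19,-7)=9996 g(19,-5)=13260 g(19,-3)=11934 g(19,-1)=4862 g(19,1)=4862 g(19,3)=11934 g(19,5)=13260 g(19,7)=9996 g(19,9)=5508 g(19,11)=2244 g(19,13)=663 g(19,15)=135 g(19,17)=17 g(19,19)=1
t=20: g(20,-20)=1 g(20,-18)=18 g(20,-16)=152 g(20,-14)=798 g(20,-12)=2907 g(20,-10)=7752 g(20,-8)=15504 g(20,-6)=23256 g(20,-4)=25194 g(20,-2)=16796 g(20,2)=16796 g(20,4)=25194 g(20,6)=23256 g(20,8)=15504 g(20,10)=7752 g(20,12)=2907 g(20,14)=798 g(20,16)=152 g(20,18)=18 g(20,20)=1
t=21: g(21,-21)=1 g(21,-19)=19 g(21,-17)=170 g(21,-15)=950 g(21,-13)=3705 g(21,-11)=10659 g(21,-9)=23256 g(21,-7)=38760 g(21,-5)=48450 g(21,-3)=41990 g(21,-1)=16796 g(21,1)=16796 g(21,3)=41990 g(21,5)=48450 g(21,7)=38760 g(21,9)=23256 g(21,11)=10659 g(21,13)=3705 g(21,15)=950 g(21,17)=170 g(21,19)=19 g(21,21)=1
t=22: g(22,-22)=1 g(22,-20)=20 g(22,-18)=189 g(22,-16)=1120 g(22,-14)=4655 g(22,-12)=14364 g(22,-10)=33915 g(22,-8)=62016 g(22,-6)=87210 g(22,-4)=90440 g(22,-2)=58786 g(22,2)=58786 g(22,4)=90440 g(22,6)=87210 g(22,8)=62016 g(22,10)=33915 g(22,12)=14364 g(22,14)=4655 g(22,16)=1120 g(22,18)=189 g(22,20)=20 g(22,22)=1
t=23: g(23,-23)=1 g(23,-21)=21 g(23,-19)=209 g(23,-17)=1309 g(23,-15)=5775 g(23,-13)=19019 g(23,-11)=48279 g(23,-9)=95931 g(23,-7)=149226 g(23,-5)=177650 g(23,-3)=149226 g(23,-1)=58786 g(23,1)=58786 g(23,3)=149226 g(23,5)=177650 g(23,7)=149226 g(23,9)=95931 g(23,11)=48279 g(23,13)=19019 g(23,15)=5775 g(23,17)=1309 g(23,19)=209 g(23,21)=21 g(23,23)=1
t=24: g(24,-24)=1 g(24,-22)=22 g(24,-20)=230 g(24,-18)=1518 g(24,-16)=7084 g(24,-14)=24794 g(24,-12)=67298 g(24,-10)=144210 g(24,-8)=245157 g(24,-6)=326876 g(24,-4)=326876 g(24,-2)=208012 g(24,2)=208012 g(24,4)=326876 g(24,6)=326876 g(24,8)=245157 g(24,10)=144210 g(24,12)=67298 g(24,14)=24794 g(24,16)=7084 g(24,18)=1518 g(24,20)=230 g(24,22)=22 g(24,24)=1
t=25: g(25,-25)=1 g(25,-23)=23 g(25,-21)=252 g(25,-19)=1748 g(25,-17)=8602 g(25,-15)=31878 g(25,-13)=92092 g(25,-11)=211508 g(25,-9)=389367 g(25,-7)=572033 g(25,-5)=653752 g(25,-3)=534888 g(25,-1)=208012 g(25,1)=208012 g(25,3)=534888 g(25,5)=653752 g(25,7)=572033 g(25,9)=389367 g(25,11)=211508 g(25,13)=92092 g(25,15)=31878 g(25,17)=8602 g(25,19)=1748 g(25,21)=252 g(25,23)=23 g(25,25)=1
t=26: g(26,-26)=1 g(26,-24)=24 g(26,-22)=275 g(26,-20)=2000 g(26,-18)=10350 g(26,-16)=40480 g(26,-14)=123970 g(26,-12)=303600 g(26,-10)=600875 g(26,-8)=961400 g(26,-6)=1225785 g(26,-4)=1188640 g(26,-2)=742900 g(26,2)=742900 g(26,4)=1188640 g(26,6)=1225785 g(26,8)=961400 g(26,10)=600875 g(26,12)=303600 g(26,14)=123970 g(26,16)=40480 g(26,18)=10350 g(26,20)=2000 g(26,22)=275 g(26,24)=24 g(26,26)=1
t=27: g(27,-27)=1 g(27,-25)=25 g(27,-23)=299 g(27,-21)=2275 g(27,-19)=12350 g(27,-17)=50830 g(27,-15)=164450 g(27,-13)=427570 g(27,-11)=904475 g(27,-9)=1562275 g(27,-7)=2187185 g(27,-5)=2414425 g(27,-3)=1931540 g(27,-1)=742900 g(27,1)=742900 g(27,3)=1931540 g(27,5)=2414425 g(27,7)=2187185 g(27,9)=1562275 g(27,11)=904475 g(27,13)=427570 g(27,15)=164450 g(27,17)=50830 g(27,19)=12350 g(27,21)=2275 g(27,23)=299 g(27,25)=25 g(27,27)=1
t=28: g(28,-28)=1 g(28,-26)=26 g(28,-24)=324 g(28,-22)=2574 g(28,-20)=14625 g(28,-18)=63180 g(28,-16)=215280 g(28,-14)=592020 g(28,-12)=1332045 g(28,-10)=2466750 g(28,-8)=3749460 g(28,-6)=4601610 g(28,-4)=4345965 g(28,-2)=2674440 g(28,2)=2674440 g(28,4)=4345965 g(28,6)=4601610 g(28,8)=3749460 g(28,10)=2466750 g(28,12)=1332045 g(28,14)=592020 g(28,16)=215280 g(28,18)=63180 g(28,20)=14625 g(28,22)=2574 g(28,24)=324 g(28,26)=26 g(28,28)=1
t=29: g(29,-29)=1 g(29,-27)=27 g(29,-25)=350 g(29,-23)=2898 g(29,-21)=17199 g(29,-19)=77805 g(29,-17)=278460 g(29,-15)=807300 g(29,-13)=1924065 g(29,-11)=3798795 g(29,-9)=6216210 g(29,-7)=8351070 g(29,-5)=8947575 g(29,-3)=7020405 g(29,-1)=2674440 g(29,1)=2674440 g(29,3)=7020405 g(29,5)=8947575 g(29,7)=8351070 g(29,9)=6216210 g(29,11)=3798795 g(29,13)=1924065 g(29,15)=807300 g(29,17)=278460 g(29,19)=77805 g(29,21)=17199 g(29,23)=2898 g(29,25)=350 g(29,27)=27 g(29,29)=1
Paths never hitting 0: Σ_s g(29,s) = 80233200
Paths hitting 0: 2^29 - 80233200 = 456637712
P = 456637712/536870912 = 28539857/33554432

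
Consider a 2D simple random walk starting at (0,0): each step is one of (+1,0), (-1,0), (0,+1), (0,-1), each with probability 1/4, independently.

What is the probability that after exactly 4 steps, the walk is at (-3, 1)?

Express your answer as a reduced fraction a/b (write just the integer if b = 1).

Answer: 1/64

Derivation:
Let h be the number of horizontal steps (so 4-h are vertical). To end at (-3,1) need (h-3)/2 right-steps and ((4-h)+1)/2 up-steps.
Sum over h with 3 ≤ h ≤ 3, h ≡ 1 (mod 2), 4-h ≡ 1 (mod 2):
h=3: C(4,3)·C(3,0)·C(1,1) = 4·1·1 = 4
Total favorable: 4
Total paths: 4^4 = 256
P = 4/256 = 1/64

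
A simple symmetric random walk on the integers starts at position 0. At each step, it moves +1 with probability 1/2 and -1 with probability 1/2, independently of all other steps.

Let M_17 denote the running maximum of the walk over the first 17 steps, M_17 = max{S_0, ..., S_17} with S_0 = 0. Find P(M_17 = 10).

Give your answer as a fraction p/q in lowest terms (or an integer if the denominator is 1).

Answer: 85/16384

Derivation:
Let M_17 = max(S_0,...,S_17). Use the reflection principle: for j ≥ 1, #{paths with M_17 ≥ j} = #{S_17 ≥ j} + #{S_17 ≥ j+1}.
By reflection, #{M_17 ≥ 10} = #{S_17 ≥ 10} + #{S_17 ≥ 11} = 834 + 834 = 1668.
#{M_17 ≥ 11} = #{S_17 ≥ 11} + #{S_17 ≥ 12} = 834 + 154 = 988.
#{M_17 = 10} = 1668 - 988 = 680.
P(M_17 = 10) = 680/131072 = 85/16384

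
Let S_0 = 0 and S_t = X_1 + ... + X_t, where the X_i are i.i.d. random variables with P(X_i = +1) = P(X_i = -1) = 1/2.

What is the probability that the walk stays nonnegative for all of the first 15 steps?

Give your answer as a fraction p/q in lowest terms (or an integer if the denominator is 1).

Answer: 6435/32768

Derivation:
Let f(t,s) = #length-t paths at position s with S_1..S_t all ≥ 0.
f(t,s) = f(t-1,s-1) + f(t-1,s+1) for s ≥ 0; f(t,s) = 0 for s < 0.
t=0: f(0,0)=1
t=1: f(1,1)=1
t=2: f(2,0)=1 f(2,2)=1
t=3: f(3,1)=2 f(3,3)=1
t=4: f(4,0)=2 f(4,2)=3 f(4,4)=1
t=5: f(5,1)=5 f(5,3)=4 f(5,5)=1
t=6: f(6,0)=5 f(6,2)=9 f(6,4)=5 f(6,6)=1
t=7: f(7,1)=14 f(7,3)=14 f(7,5)=6 f(7,7)=1
t=8: f(8,0)=14 f(8,2)=28 f(8,4)=20 f(8,6)=7 f(8,8)=1
t=9: f(9,1)=42 f(9,3)=48 f(9,5)=27 f(9,7)=8 f(9,9)=1
t=10: f(10,0)=42 f(10,2)=90 f(10,4)=75 f(10,6)=35 f(10,8)=9 f(10,10)=1
t=11: f(11,1)=132 f(11,3)=165 f(11,5)=110 f(11,7)=44 f(11,9)=10 f(11,11)=1
t=12: f(12,0)=132 f(12,2)=297 f(12,4)=275 f(12,6)=154 f(12,8)=54 f(12,10)=11 f(12,12)=1
t=13: f(13,1)=429 f(13,3)=572 f(13,5)=429 f(13,7)=208 f(13,9)=65 f(13,11)=12 f(13,13)=1
t=14: f(14,0)=429 f(14,2)=1001 f(14,4)=1001 f(14,6)=637 f(14,8)=273 f(14,10)=77 f(14,12)=13 f(14,14)=1
t=15: f(15,1)=1430 f(15,3)=2002 f(15,5)=1638 f(15,7)=910 f(15,9)=350 f(15,11)=90 f(15,13)=14 f(15,15)=1
Σ_s f(15,s) = 6435
P = 6435/32768 = 6435/32768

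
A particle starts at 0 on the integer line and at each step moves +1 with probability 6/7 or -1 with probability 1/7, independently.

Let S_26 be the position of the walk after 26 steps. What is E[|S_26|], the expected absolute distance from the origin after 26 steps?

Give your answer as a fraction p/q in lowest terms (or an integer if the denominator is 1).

Answer: 24905575926653843191550/1341068619663964900807

Derivation:
S_26 takes values m ≡ 0 (mod 2) with |m| ≤ 26; P(S_26=m) = C(26,(26+m)/2) · (6/7)^((26+m)/2) · (1/7)^((26-m)/2).
Distribution: P(S=-26)=1/9387480337647754305649, P(S=-24)=156/9387480337647754305649, P(S=-22)=11700/9387480337647754305649, P(S=-20)=561600/9387480337647754305649, P(S=-18)=19375200/9387480337647754305649, P(S=-16)=511505280/9387480337647754305649, P(S=-14)=1534515840/1341068619663964900807, P(S=-12)=184141900800/9387480337647754305649, P(S=-10)=2624022086400/9387480337647754305649, P(S=-8)=31488265036800/9387480337647754305649, P(S=-6)=321180303375360/9387480337647754305649, P(S=-4)=2803028102184960/9387480337647754305649, P(S=-2)=21022710766387200/9387480337647754305649, P(S=0)=19405579168972800/1341068619663964900807, P(S=2)=756817587589939200/9387480337647754305649, P(S=4)=3632724420431708160/9387480337647754305649, P(S=6)=14984988234280796160/9387480337647754305649, P(S=8)=52888193768049868800/9387480337647754305649, P(S=10)=158664581304149606400/9387480337647754305649, P(S=12)=400836836978904268800/9387480337647754305649, P(S=14)=120251051093671280640/1341068619663964900807, P(S=16)=1443012613124055367680/9387480337647754305649, P(S=18)=1967744472441893683200/9387480337647754305649, P(S=20)=2053298579939367321600/9387480337647754305649, P(S=22)=1539973934954525491200/9387480337647754305649, P(S=24)=739187488778172235776/9387480337647754305649, P(S=26)=170581728179578208256/9387480337647754305649
E[|S_26|] = Σ_m |m|·P(S_26=m) = 24905575926653843191550/1341068619663964900807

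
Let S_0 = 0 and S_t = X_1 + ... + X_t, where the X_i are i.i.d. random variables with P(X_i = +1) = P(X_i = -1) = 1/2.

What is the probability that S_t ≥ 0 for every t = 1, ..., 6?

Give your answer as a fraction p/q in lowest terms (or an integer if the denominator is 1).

Let f(t,s) = #length-t paths at position s with S_1..S_t all ≥ 0.
f(t,s) = f(t-1,s-1) + f(t-1,s+1) for s ≥ 0; f(t,s) = 0 for s < 0.
t=0: f(0,0)=1
t=1: f(1,1)=1
t=2: f(2,0)=1 f(2,2)=1
t=3: f(3,1)=2 f(3,3)=1
t=4: f(4,0)=2 f(4,2)=3 f(4,4)=1
t=5: f(5,1)=5 f(5,3)=4 f(5,5)=1
t=6: f(6,0)=5 f(6,2)=9 f(6,4)=5 f(6,6)=1
Σ_s f(6,s) = 20
P = 20/64 = 5/16

Answer: 5/16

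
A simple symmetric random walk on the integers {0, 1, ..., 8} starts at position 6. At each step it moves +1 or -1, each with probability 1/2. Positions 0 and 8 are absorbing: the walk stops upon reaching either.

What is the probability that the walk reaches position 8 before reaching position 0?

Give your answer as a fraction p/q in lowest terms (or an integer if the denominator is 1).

Answer: 3/4

Derivation:
Symmetric walk (p = 1/2): the harmonic-function argument gives P(hit 8 before 0 | start at 6) = a/N.
P = 6/8 = 3/4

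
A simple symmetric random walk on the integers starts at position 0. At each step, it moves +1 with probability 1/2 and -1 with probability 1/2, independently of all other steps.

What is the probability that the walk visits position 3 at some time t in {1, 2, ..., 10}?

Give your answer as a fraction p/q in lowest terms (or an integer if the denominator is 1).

Answer: 11/32

Derivation:
Count via complement. Let g(t,s) = #length-t paths at position s with S_1..S_t all ≠ 3.
g(t,s) = g(t-1,s-1) + g(t-1,s+1) for s ≠ 3; g(t,3) = 0.
t=0: g(0,0)=1
t=1: g(1,-1)=1 g(1,1)=1
t=2: g(2,-2)=1 g(2,0)=2 g(2,2)=1
t=3: g(3,-3)=1 g(3,-1)=3 g(3,1)=3
t=4: g(4,-4)=1 g(4,-2)=4 g(4,0)=6 g(4,2)=3
t=5: g(5,-5)=1 g(5,-3)=5 g(5,-1)=10 g(5,1)=9
t=6: g(6,-6)=1 g(6,-4)=6 g(6,-2)=15 g(6,0)=19 g(6,2)=9
t=7: g(7,-7)=1 g(7,-5)=7 g(7,-3)=21 g(7,-1)=34 g(7,1)=28
t=8: g(8,-8)=1 g(8,-6)=8 g(8,-4)=28 g(8,-2)=55 g(8,0)=62 g(8,2)=28
t=9: g(9,-9)=1 g(9,-7)=9 g(9,-5)=36 g(9,-3)=83 g(9,-1)=117 g(9,1)=90
t=10: g(10,-10)=1 g(10,-8)=10 g(10,-6)=45 g(10,-4)=119 g(10,-2)=200 g(10,0)=207 g(10,2)=90
Paths never hitting 3: Σ_s g(10,s) = 672
Paths hitting 3: 2^10 - 672 = 352
P = 352/1024 = 11/32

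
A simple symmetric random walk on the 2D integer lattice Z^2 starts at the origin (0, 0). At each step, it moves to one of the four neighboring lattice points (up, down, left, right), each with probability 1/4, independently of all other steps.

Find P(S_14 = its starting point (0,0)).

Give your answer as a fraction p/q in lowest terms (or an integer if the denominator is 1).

Let h be the number of horizontal steps (so 14-h are vertical). To end at (0,0) need (h+0)/2 right-steps and ((14-h)+0)/2 up-steps.
Sum over h with 0 ≤ h ≤ 14, h ≡ 0 (mod 2), 14-h ≡ 0 (mod 2):
h=0: C(14,0)·C(0,0)·C(14,7) = 1·1·3432 = 3432
h=2: C(14,2)·C(2,1)·C(12,6) = 91·2·924 = 168168
h=4: C(14,4)·C(4,2)·C(10,5) = 1001·6·252 = 1513512
h=6: C(14,6)·C(6,3)·C(8,4) = 3003·20·70 = 4204200
h=8: C(14,8)·C(8,4)·C(6,3) = 3003·70·20 = 4204200
h=10: C(14,10)·C(10,5)·C(4,2) = 1001·252·6 = 1513512
h=12: C(14,12)·C(12,6)·C(2,1) = 91·924·2 = 168168
h=14: C(14,14)·C(14,7)·C(0,0) = 1·3432·1 = 3432
Total favorable: 11778624
Total paths: 4^14 = 268435456
P = 11778624/268435456 = 184041/4194304

Answer: 184041/4194304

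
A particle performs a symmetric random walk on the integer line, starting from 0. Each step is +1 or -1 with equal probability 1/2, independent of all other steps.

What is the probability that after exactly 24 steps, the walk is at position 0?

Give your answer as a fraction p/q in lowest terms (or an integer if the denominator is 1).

Answer: 676039/4194304

Derivation:
To return to 0 after 24 steps: need exactly 12 steps of +1 and 12 of -1.
Favorable paths: C(24,12) = 2704156
Total paths: 2^24 = 16777216
P = 2704156/16777216 = 676039/4194304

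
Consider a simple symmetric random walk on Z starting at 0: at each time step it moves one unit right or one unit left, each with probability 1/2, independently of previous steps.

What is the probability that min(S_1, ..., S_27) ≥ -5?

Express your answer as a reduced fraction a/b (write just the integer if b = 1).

Let f(t,s) = #length-t paths at position s with S_1..S_t all ≥ -5.
f(t,s) = f(t-1,s-1) + f(t-1,s+1) for s ≥ -5; f(t,s) = 0 for s < -5.
t=0: f(0,0)=1
t=1: f(1,-1)=1 f(1,1)=1
t=2: f(2,-2)=1 f(2,0)=2 f(2,2)=1
t=3: f(3,-3)=1 f(3,-1)=3 f(3,1)=3 f(3,3)=1
t=4: f(4,-4)=1 f(4,-2)=4 f(4,0)=6 f(4,2)=4 f(4,4)=1
t=5: f(5,-5)=1 f(5,-3)=5 f(5,-1)=10 f(5,1)=10 f(5,3)=5 f(5,5)=1
t=6: f(6,-4)=6 f(6,-2)=15 f(6,0)=20 f(6,2)=15 f(6,4)=6 f(6,6)=1
t=7: f(7,-5)=6 f(7,-3)=21 f(7,-1)=35 f(7,1)=35 f(7,3)=21 f(7,5)=7 f(7,7)=1
t=8: f(8,-4)=27 f(8,-2)=56 f(8,0)=70 f(8,2)=56 f(8,4)=28 f(8,6)=8 f(8,8)=1
t=9: f(9,-5)=27 f(9,-3)=83 f(9,-1)=126 f(9,1)=126 f(9,3)=84 f(9,5)=36 f(9,7)=9 f(9,9)=1
t=10: f(10,-4)=110 f(10,-2)=209 f(10,0)=252 f(10,2)=210 f(10,4)=120 f(10,6)=45 f(10,8)=10 f(10,10)=1
t=11: f(11,-5)=110 f(11,-3)=319 f(11,-1)=461 f(11,1)=462 f(11,3)=330 f(11,5)=165 f(11,7)=55 f(11,9)=11 f(11,11)=1
t=12: f(12,-4)=429 f(12,-2)=780 f(12,0)=923 f(12,2)=792 f(12,4)=495 f(12,6)=220 f(12,8)=66 f(12,10)=12 f(12,12)=1
t=13: f(13,-5)=429 f(13,-3)=1209 f(13,-1)=1703 f(13,1)=1715 f(13,3)=1287 f(13,5)=715 f(13,7)=286 f(13,9)=78 f(13,11)=13 f(13,13)=1
t=14: f(14,-4)=1638 f(14,-2)=2912 f(14,0)=3418 f(14,2)=3002 f(14,4)=2002 f(14,6)=1001 f(14,8)=364 f(14,10)=91 f(14,12)=14 f(14,14)=1
t=15: f(15,-5)=1638 f(15,-3)=4550 f(15,-1)=6330 f(15,1)=6420 f(15,3)=5004 f(15,5)=3003 f(15,7)=1365 f(15,9)=455 f(15,11)=105 f(15,13)=15 f(15,15)=1
t=16: f(16,-4)=6188 f(16,-2)=10880 f(16,0)=12750 f(16,2)=11424 f(16,4)=8007 f(16,6)=4368 f(16,8)=1820 f(16,10)=560 f(16,12)=120 f(16,14)=16 f(16,16)=1
t=17: f(17,-5)=6188 f(17,-3)=17068 f(17,-1)=23630 f(17,1)=24174 f(17,3)=19431 f(17,5)=12375 f(17,7)=6188 f(17,9)=2380 f(17,11)=680 f(17,13)=136 f(17,15)=17 f(17,17)=1
t=18: f(18,-4)=23256 f(18,-2)=40698 f(18,0)=47804 f(18,2)=43605 f(18,4)=31806 f(18,6)=18563 f(18,8)=8568 f(18,10)=3060 f(18,12)=816 f(18,14)=153 f(18,16)=18 f(18,18)=1
t=19: f(19,-5)=23256 f(19,-3)=63954 f(19,-1)=88502 f(19,1)=91409 f(19,3)=75411 f(19,5)=50369 f(19,7)=27131 f(19,9)=11628 f(19,11)=3876 f(19,13)=969 f(19,15)=171 f(19,17)=19 f(19,19)=1
t=20: f(20,-4)=87210 f(20,-2)=152456 f(20,0)=179911 f(20,2)=166820 f(20,4)=125780 f(20,6)=77500 f(20,8)=38759 f(20,10)=15504 f(20,12)=4845 f(20,14)=1140 f(20,16)=190 f(20,18)=20 f(20,20)=1
t=21: f(21,-5)=87210 f(21,-3)=239666 f(21,-1)=332367 f(21,1)=346731 f(21,3)=292600 f(21,5)=203280 f(21,7)=116259 f(21,9)=54263 f(21,11)=20349 f(21,13)=5985 f(21,15)=1330 f(21,17)=210 f(21,19)=21 f(21,21)=1
t=22: f(22,-4)=326876 f(22,-2)=572033 f(22,0)=679098 f(22,2)=639331 f(22,4)=495880 f(22,6)=319539 f(22,8)=170522 f(22,10)=74612 f(22,12)=26334 f(22,14)=7315 f(22,16)=1540 f(22,18)=231 f(22,20)=22 f(22,22)=1
t=23: f(23,-5)=326876 f(23,-3)=898909 f(23,-1)=1251131 f(23,1)=1318429 f(23,3)=1135211 f(23,5)=815419 f(23,7)=490061 f(23,9)=245134 f(23,11)=100946 f(23,13)=33649 f(23,15)=8855 f(23,17)=1771 f(23,19)=253 f(23,21)=23 f(23,23)=1
t=24: f(24,-4)=1225785 f(24,-2)=2150040 f(24,0)=2569560 f(24,2)=2453640 f(24,4)=1950630 f(24,6)=1305480 f(24,8)=735195 f(24,10)=346080 f(24,12)=134595 f(24,14)=42504 f(24,16)=10626 f(24,18)=2024 f(24,20)=276 f(24,22)=24 f(24,24)=1
t=25: f(25,-5)=1225785 f(25,-3)=3375825 f(25,-1)=4719600 f(25,1)=5023200 f(25,3)=4404270 f(25,5)=3256110 f(25,7)=2040675 f(25,9)=1081275 f(25,11)=480675 f(25,13)=177099 f(25,15)=53130 f(25,17)=12650 f(25,19)=2300 f(25,21)=300 f(25,23)=25 f(25,25)=1
t=26: f(26,-4)=4601610 f(26,-2)=8095425 f(26,0)=9742800 f(26,2)=9427470 f(26,4)=7660380 f(26,6)=5296785 f(26,8)=3121950 f(26,10)=1561950 f(26,12)=657774 f(26,14)=230229 f(26,16)=65780 f(26,18)=14950 f(26,20)=2600 f(26,22)=325 f(26,24)=26 f(26,26)=1
t=27: f(27,-5)=4601610 f(27,-3)=12697035 f(27,-1)=17838225 f(27,1)=19170270 f(27,3)=17087850 f(27,5)=12957165 f(27,7)=8418735 f(27,9)=4683900 f(27,11)=2219724 f(27,13)=888003 f(27,15)=296009 f(27,17)=80730 f(27,19)=17550 f(27,21)=2925 f(27,23)=351 f(27,25)=27 f(27,27)=1
Σ_s f(27,s) = 100960110
P = 100960110/134217728 = 50480055/67108864

Answer: 50480055/67108864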